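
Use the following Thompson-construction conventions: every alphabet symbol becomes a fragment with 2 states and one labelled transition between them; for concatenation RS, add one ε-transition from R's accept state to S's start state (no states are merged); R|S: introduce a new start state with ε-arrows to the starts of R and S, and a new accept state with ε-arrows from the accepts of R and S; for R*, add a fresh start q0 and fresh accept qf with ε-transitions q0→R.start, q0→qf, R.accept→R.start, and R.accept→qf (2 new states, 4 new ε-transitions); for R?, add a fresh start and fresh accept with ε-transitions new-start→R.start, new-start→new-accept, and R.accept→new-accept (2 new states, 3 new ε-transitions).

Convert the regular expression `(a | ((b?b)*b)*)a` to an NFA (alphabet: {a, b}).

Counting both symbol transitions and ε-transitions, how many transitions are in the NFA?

23

Per subexpression:
Each of the 5 symbol leaves contributes 1 transition (1 symbol, 0 ε).
  b? → 4 transitions (1 symbol, 3 ε)
  b?b → 6 transitions (2 symbol, 4 ε)
  (b?b)* → 10 transitions (2 symbol, 8 ε)
  (b?b)*b → 12 transitions (3 symbol, 9 ε)
  ((b?b)*b)* → 16 transitions (3 symbol, 13 ε)
  a | ((b?b)*b)* → 21 transitions (4 symbol, 17 ε)
  (a | ((b?b)*b)*)a → 23 transitions (5 symbol, 18 ε)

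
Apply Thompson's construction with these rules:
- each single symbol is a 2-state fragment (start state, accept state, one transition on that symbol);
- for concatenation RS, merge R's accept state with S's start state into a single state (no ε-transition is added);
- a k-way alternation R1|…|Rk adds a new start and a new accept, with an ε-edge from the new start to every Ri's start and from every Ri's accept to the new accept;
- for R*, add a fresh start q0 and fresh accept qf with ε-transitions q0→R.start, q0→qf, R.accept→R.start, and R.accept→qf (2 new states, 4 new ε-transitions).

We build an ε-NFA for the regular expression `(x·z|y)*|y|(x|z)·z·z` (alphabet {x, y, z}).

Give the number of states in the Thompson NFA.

21

By structural recursion:
Each of the 8 symbol leaves contributes a 2-state fragment.
  x·z : 3 states
  x·z|y : 7 states
  (x·z|y)* : 9 states
  x|z : 6 states
  (x|z)·z·z : 8 states
  (x·z|y)*|y|(x|z)·z·z : 21 states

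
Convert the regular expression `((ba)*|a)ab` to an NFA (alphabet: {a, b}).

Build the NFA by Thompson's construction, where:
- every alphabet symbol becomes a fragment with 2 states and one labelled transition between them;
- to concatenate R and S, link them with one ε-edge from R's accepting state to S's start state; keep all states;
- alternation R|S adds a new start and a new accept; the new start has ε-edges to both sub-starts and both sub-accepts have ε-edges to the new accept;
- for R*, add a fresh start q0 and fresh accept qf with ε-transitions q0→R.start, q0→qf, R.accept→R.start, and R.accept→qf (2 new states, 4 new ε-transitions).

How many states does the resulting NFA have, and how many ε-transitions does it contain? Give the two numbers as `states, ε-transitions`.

Building bottom-up:
Each of the 5 symbol leaves contributes 2 states and 0 ε-transitions.
  ba → 4 states, 1 ε-transition
  (ba)* → 6 states, 5 ε-transitions
  (ba)*|a → 10 states, 9 ε-transitions
  ((ba)*|a)ab → 14 states, 11 ε-transitions

14, 11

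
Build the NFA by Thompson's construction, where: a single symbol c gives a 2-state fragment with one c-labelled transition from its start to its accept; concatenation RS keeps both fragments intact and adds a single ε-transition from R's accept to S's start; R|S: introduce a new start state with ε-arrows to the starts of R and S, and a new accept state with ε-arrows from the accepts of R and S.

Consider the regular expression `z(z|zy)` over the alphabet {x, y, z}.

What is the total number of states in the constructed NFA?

Building bottom-up:
Each of the 4 symbol leaves contributes a 2-state fragment.
  zy : 4 states
  z|zy : 8 states
  z(z|zy) : 10 states

10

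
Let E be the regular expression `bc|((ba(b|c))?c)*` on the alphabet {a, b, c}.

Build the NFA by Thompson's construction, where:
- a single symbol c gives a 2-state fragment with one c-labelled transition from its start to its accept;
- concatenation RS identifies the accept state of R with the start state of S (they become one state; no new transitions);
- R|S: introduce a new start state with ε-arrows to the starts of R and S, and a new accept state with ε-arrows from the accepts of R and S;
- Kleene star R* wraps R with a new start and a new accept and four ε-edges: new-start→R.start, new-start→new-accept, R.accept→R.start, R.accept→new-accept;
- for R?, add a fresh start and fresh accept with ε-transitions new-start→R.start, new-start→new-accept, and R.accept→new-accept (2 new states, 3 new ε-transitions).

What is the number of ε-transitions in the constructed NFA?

15

Bottom-up over the parse tree:
Each of the 7 symbol leaves contributes 0 ε-transitions.
  bc : 0 ε-transitions
  b|c : 4 ε-transitions
  ba(b|c) : 4 ε-transitions
  (ba(b|c))? : 7 ε-transitions
  (ba(b|c))?c : 7 ε-transitions
  ((ba(b|c))?c)* : 11 ε-transitions
  bc|((ba(b|c))?c)* : 15 ε-transitions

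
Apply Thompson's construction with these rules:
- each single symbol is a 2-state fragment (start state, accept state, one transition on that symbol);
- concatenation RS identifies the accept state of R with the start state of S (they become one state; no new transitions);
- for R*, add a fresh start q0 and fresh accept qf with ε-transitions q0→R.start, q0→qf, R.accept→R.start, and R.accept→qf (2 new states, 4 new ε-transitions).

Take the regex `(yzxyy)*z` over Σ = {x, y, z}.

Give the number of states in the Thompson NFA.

9

Recursing over subexpressions:
Each of the 6 symbol leaves contributes a 2-state fragment.
  yzxyy — 6 states
  (yzxyy)* — 8 states
  (yzxyy)*z — 9 states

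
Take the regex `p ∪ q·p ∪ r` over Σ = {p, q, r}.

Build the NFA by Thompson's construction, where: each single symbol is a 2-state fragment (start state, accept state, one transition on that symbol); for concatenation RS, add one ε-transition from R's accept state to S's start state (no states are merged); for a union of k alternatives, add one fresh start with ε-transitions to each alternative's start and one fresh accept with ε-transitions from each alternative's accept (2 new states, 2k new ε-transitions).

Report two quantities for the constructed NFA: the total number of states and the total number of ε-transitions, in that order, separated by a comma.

10, 7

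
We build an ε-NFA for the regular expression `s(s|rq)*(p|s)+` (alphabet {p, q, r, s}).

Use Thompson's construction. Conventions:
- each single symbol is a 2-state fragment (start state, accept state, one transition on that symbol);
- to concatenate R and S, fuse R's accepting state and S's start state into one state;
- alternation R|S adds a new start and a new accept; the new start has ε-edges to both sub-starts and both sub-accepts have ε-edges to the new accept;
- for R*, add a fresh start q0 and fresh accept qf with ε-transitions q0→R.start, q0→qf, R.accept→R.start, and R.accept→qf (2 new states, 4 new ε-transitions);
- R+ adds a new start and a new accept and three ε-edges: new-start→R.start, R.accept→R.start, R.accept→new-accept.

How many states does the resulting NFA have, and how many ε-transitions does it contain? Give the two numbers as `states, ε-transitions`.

17, 15

Bottom-up over the parse tree:
Each of the 6 symbol leaves contributes 2 states and 0 ε-transitions.
  rq → 3 states, 0 ε-transitions
  s|rq → 7 states, 4 ε-transitions
  (s|rq)* → 9 states, 8 ε-transitions
  p|s → 6 states, 4 ε-transitions
  (p|s)+ → 8 states, 7 ε-transitions
  s(s|rq)*(p|s)+ → 17 states, 15 ε-transitions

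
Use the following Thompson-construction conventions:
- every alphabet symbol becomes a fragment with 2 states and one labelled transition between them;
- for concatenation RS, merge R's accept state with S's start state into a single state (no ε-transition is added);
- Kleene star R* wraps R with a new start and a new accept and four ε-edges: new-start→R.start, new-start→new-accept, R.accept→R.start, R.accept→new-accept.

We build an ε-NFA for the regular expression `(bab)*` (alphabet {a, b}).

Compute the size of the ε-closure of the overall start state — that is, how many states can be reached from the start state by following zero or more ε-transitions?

Work bottom-up. For each fragment F, track |ε-closure(F.start)| and whether F's accept lies in that closure (i.e. whether F accepts ε). A single-symbol fragment has closure size 1 and does not accept ε.
  bab : C equals the left operand's closure size = 1 (its accept is not ε-reachable, so the closure stops there)
  (bab)* : C = 1 (new start) + 1 (body) + 1 (new accept) = 3

3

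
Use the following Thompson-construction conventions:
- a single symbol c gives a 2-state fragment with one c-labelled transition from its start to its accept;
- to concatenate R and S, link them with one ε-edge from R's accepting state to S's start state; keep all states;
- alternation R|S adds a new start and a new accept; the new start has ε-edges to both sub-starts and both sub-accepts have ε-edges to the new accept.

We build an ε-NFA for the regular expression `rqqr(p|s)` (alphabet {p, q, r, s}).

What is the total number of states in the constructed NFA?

Per subexpression:
Each of the 6 symbol leaves contributes a 2-state fragment.
  p|s — 6 states
  rqqr(p|s) — 14 states

14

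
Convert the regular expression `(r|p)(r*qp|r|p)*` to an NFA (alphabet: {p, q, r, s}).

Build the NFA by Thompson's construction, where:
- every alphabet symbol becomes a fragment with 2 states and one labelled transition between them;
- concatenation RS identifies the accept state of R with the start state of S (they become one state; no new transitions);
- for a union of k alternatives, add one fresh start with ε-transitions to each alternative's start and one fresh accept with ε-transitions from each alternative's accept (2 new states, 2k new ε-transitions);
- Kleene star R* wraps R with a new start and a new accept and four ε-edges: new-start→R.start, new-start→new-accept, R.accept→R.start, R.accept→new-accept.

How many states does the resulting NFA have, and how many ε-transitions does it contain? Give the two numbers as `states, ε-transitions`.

19, 18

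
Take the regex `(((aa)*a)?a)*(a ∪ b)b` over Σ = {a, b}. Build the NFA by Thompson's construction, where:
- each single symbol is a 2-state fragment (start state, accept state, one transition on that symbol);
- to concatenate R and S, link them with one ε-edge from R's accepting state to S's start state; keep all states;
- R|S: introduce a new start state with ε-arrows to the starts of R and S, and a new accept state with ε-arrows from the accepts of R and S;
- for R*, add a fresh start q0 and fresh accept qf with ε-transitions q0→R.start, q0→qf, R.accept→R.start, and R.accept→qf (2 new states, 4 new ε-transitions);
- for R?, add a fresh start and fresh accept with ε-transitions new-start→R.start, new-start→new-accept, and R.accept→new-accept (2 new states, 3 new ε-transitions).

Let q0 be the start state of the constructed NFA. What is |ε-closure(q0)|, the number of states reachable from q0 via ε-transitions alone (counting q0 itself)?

Work bottom-up. For each fragment F, track |ε-closure(F.start)| and whether F's accept lies in that closure (i.e. whether F accepts ε). A single-symbol fragment has closure size 1 and does not accept ε.
  aa : same as the first factor's closure: |closure| = 1
  (aa)* : the star's fresh start ε-reaches both the body's start and the fresh accept: |closure| = 2 + 1 = 3
  (aa)*a : |closure| = 3 + 1 = 4 (closure spills across the concat boundary because the left factor accepts ε)
  ((aa)*a)? : |closure| = 1 (new start) + 4 (body) + 1 (new accept, via ε) = 6
  ((aa)*a)?a : the left operand accepts ε, so the closure extends into the next operand (via the concat ε-link); |closure| = 6 + 1 = 7
  (((aa)*a)?a)* : the star's fresh start ε-reaches both the body's start and the fresh accept: |closure| = 2 + 7 = 9
  a ∪ b : new start ε-reaches every alternative's start; none of them accept ε, so the new accept is not reached: |closure| = 1 + 1 + 1 = 3
  (((aa)*a)?a)*(a ∪ b)b : |closure| = 9 + 3 = 12 (closure spills across the concat boundary because the left factor accepts ε)

12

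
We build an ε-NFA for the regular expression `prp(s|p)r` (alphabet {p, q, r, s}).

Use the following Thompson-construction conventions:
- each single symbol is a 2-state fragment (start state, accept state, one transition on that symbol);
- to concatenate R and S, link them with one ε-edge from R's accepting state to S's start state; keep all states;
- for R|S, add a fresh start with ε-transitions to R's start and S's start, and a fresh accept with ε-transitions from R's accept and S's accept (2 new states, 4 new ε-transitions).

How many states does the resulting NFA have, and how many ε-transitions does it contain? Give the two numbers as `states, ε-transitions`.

14, 8

Building bottom-up:
Each of the 6 symbol leaves contributes 2 states and 0 ε-transitions.
  s|p → 6 states, 4 ε-transitions
  prp(s|p)r → 14 states, 8 ε-transitions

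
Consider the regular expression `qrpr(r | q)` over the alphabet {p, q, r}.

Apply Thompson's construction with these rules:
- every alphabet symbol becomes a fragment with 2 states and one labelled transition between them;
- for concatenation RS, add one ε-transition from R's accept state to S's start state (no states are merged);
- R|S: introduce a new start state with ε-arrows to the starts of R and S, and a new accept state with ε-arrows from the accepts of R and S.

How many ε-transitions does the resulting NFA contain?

Per subexpression:
Each of the 6 symbol leaves contributes 0 ε-transitions.
  r | q — 4 ε-transitions
  qrpr(r | q) — 8 ε-transitions

8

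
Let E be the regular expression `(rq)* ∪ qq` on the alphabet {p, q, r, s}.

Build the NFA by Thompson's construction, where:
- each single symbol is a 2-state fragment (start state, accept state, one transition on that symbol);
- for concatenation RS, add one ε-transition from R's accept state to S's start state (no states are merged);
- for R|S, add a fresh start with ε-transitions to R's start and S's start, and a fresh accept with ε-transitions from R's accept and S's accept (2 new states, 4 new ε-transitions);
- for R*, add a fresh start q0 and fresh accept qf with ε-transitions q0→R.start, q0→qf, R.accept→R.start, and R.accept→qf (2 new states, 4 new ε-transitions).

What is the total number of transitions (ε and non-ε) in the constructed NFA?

14

By structural recursion:
Each of the 4 symbol leaves contributes 1 transition (1 symbol, 0 ε).
  rq — 3 transitions (2 symbol, 1 ε)
  (rq)* — 7 transitions (2 symbol, 5 ε)
  qq — 3 transitions (2 symbol, 1 ε)
  (rq)* ∪ qq — 14 transitions (4 symbol, 10 ε)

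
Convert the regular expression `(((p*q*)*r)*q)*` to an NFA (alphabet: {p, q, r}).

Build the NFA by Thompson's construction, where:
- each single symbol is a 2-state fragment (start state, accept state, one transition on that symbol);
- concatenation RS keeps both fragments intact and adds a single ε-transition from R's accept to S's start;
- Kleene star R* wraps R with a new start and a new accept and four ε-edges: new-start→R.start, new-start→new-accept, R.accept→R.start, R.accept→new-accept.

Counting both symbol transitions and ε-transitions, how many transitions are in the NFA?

27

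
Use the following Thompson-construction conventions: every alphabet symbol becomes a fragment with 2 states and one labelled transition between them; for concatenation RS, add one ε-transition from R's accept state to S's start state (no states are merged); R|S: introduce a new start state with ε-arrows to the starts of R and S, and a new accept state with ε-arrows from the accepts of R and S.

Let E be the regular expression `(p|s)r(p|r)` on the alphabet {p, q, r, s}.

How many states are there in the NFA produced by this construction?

14

Building bottom-up:
Each of the 5 symbol leaves contributes a 2-state fragment.
  p|s → 6 states
  p|r → 6 states
  (p|s)r(p|r) → 14 states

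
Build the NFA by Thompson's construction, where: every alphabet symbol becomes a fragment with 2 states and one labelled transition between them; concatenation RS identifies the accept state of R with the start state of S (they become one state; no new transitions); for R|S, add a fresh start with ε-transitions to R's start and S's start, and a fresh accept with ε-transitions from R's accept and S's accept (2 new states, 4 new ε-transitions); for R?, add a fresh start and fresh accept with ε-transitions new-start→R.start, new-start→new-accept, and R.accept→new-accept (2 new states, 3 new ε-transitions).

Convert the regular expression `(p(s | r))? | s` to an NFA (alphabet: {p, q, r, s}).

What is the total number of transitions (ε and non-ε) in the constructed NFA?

15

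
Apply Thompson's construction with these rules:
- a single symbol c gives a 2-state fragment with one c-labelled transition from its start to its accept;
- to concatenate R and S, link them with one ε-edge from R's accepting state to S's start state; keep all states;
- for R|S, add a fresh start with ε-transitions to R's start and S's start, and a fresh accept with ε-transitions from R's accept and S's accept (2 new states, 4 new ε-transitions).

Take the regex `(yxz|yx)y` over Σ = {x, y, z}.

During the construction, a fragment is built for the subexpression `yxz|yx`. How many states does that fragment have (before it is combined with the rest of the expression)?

12

Fragment for `yxz|yx`:
Each of the 5 symbol leaves contributes a 2-state fragment.
  yxz → 6 states
  yx → 4 states
  yxz|yx → 12 states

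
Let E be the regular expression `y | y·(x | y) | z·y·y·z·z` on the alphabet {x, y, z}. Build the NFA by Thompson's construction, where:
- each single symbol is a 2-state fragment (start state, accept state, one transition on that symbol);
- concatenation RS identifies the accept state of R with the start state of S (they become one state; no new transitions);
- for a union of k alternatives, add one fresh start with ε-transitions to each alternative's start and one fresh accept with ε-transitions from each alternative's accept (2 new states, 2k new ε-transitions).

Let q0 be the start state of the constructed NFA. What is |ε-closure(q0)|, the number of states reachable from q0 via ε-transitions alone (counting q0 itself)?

Compute the ε-closure size of each fragment's start state recursively; a symbol fragment's start has no outgoing ε-edge, so its closure is just itself (size 1).
  x | y → new start ε-reaches every alternative's start; none of them accept ε, so the new accept is not reached: |closure| = 1 + 1 + 1 = 3
  y·(x | y) → |closure| equals the left operand's closure size = 1 (its accept is not ε-reachable, so the closure stops there)
  z·y·y·z·z → same as the first factor's closure: |closure| = 1
  y | y·(x | y) | z·y·y·z·z → |closure| = 1 + 1 + 1 + 1 = 4 (the new accept is not ε-reachable since no branch accepts ε)

4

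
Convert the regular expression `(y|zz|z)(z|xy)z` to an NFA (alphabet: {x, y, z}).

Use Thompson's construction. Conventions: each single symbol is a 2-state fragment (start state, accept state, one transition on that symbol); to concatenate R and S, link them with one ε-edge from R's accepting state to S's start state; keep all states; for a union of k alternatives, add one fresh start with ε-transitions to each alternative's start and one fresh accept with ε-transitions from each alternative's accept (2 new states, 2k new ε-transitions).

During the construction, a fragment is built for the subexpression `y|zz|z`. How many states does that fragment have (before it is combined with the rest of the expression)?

10

Fragment for `y|zz|z`:
Each of the 4 symbol leaves contributes a 2-state fragment.
  zz : 4 states
  y|zz|z : 10 states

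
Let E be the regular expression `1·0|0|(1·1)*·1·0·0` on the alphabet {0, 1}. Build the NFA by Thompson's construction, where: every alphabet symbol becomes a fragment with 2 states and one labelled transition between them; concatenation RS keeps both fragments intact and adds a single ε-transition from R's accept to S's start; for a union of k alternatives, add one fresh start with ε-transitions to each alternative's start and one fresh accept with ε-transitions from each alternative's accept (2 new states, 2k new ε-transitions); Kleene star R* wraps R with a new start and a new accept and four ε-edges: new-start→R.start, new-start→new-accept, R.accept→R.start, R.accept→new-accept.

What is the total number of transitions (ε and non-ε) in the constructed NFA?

23

Building bottom-up:
Each of the 8 symbol leaves contributes 1 transition (1 symbol, 0 ε).
  1·0 — 3 transitions (2 symbol, 1 ε)
  1·1 — 3 transitions (2 symbol, 1 ε)
  (1·1)* — 7 transitions (2 symbol, 5 ε)
  (1·1)*·1·0·0 — 13 transitions (5 symbol, 8 ε)
  1·0|0|(1·1)*·1·0·0 — 23 transitions (8 symbol, 15 ε)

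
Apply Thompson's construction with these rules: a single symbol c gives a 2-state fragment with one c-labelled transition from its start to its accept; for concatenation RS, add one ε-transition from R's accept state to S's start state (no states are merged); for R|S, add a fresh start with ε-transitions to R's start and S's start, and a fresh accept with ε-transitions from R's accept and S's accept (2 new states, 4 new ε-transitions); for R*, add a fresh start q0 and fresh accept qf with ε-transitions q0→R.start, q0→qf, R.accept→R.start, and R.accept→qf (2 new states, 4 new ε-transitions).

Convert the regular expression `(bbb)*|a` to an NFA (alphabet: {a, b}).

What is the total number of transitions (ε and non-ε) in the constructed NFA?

Building bottom-up:
Each of the 4 symbol leaves contributes 1 transition (1 symbol, 0 ε).
  bbb → 5 transitions (3 symbol, 2 ε)
  (bbb)* → 9 transitions (3 symbol, 6 ε)
  (bbb)*|a → 14 transitions (4 symbol, 10 ε)

14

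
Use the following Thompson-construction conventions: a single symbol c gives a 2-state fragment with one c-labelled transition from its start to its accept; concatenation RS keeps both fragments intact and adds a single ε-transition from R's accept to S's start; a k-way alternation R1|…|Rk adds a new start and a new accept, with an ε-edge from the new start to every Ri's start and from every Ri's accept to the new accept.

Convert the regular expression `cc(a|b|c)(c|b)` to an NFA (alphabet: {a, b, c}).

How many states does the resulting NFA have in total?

18

Recursing over subexpressions:
Each of the 7 symbol leaves contributes a 2-state fragment.
  a|b|c : 8 states
  c|b : 6 states
  cc(a|b|c)(c|b) : 18 states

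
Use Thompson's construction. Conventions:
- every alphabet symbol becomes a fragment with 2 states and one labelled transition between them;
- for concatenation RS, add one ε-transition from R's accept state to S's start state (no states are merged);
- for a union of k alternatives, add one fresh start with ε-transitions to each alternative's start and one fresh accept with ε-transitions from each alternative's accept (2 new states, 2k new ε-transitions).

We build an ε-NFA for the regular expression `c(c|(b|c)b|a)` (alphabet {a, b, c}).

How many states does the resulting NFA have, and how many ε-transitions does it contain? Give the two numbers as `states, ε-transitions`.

16, 12

Recursing over subexpressions:
Each of the 6 symbol leaves contributes 2 states and 0 ε-transitions.
  b|c : 6 states, 4 ε-transitions
  (b|c)b : 8 states, 5 ε-transitions
  c|(b|c)b|a : 14 states, 11 ε-transitions
  c(c|(b|c)b|a) : 16 states, 12 ε-transitions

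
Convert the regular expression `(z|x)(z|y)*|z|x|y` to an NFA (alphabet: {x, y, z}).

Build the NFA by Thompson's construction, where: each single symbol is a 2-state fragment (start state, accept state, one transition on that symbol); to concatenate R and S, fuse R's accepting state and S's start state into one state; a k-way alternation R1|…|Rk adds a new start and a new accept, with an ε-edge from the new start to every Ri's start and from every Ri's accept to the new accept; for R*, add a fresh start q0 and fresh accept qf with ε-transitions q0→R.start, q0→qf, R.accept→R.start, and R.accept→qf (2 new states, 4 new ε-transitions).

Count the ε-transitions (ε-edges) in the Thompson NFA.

20

Building bottom-up:
Each of the 7 symbol leaves contributes 0 ε-transitions.
  z|x → 4 ε-transitions
  z|y → 4 ε-transitions
  (z|y)* → 8 ε-transitions
  (z|x)(z|y)* → 12 ε-transitions
  (z|x)(z|y)*|z|x|y → 20 ε-transitions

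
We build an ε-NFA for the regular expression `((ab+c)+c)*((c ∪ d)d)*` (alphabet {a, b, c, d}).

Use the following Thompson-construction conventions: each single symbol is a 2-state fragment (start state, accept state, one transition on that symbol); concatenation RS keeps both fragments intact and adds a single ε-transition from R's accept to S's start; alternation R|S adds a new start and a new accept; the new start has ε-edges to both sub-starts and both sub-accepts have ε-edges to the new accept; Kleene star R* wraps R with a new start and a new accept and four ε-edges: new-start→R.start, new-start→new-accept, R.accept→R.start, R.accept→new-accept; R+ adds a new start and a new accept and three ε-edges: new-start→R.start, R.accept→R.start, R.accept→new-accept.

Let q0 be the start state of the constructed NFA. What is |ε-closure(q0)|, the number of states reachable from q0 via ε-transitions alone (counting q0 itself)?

Let C(F) = |ε-closure(F.start)| within fragment F, and note whether F accepts ε. Symbol fragments have C = 1 and do not accept ε. Then:
  b+ → new start ε-reaches only the body's start; the new accept needs a symbol first: |closure| = 1 + 1 = 2
  ab+c → same as the first factor's closure: |closure| = 1
  (ab+c)+ → |closure| = 1 + 1 = 2 (the body doesn't accept ε, so the new accept is not reached)
  (ab+c)+c → |closure| equals the left operand's closure size = 2 (its accept is not ε-reachable, so the closure stops there)
  ((ab+c)+c)* → new start has ε-edges to the inner start and to the new accept, so |closure| = 2 + 2 = 4
  c ∪ d → new start ε-reaches every alternative's start; none of them accept ε, so the new accept is not reached: |closure| = 1 + 1 + 1 = 3
  (c ∪ d)d → |closure| equals the left operand's closure size = 3 (its accept is not ε-reachable, so the closure stops there)
  ((c ∪ d)d)* → the star's fresh start ε-reaches both the body's start and the fresh accept: |closure| = 2 + 3 = 5
  ((ab+c)+c)*((c ∪ d)d)* → the left operand accepts ε, so the closure extends into the next operand (via the concat ε-link); |closure| = 4 + 5 = 9

9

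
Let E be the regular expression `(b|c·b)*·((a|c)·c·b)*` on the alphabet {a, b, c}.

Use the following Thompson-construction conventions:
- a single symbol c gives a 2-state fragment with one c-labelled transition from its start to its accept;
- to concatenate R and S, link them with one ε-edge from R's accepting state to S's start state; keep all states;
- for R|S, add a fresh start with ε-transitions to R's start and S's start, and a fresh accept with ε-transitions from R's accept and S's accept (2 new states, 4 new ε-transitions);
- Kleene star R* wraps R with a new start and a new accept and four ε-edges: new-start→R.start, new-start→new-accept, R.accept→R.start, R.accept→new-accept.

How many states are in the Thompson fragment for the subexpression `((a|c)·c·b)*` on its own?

Fragment for `((a|c)·c·b)*`:
Each of the 4 symbol leaves contributes a 2-state fragment.
  a|c — 6 states
  (a|c)·c·b — 10 states
  ((a|c)·c·b)* — 12 states

12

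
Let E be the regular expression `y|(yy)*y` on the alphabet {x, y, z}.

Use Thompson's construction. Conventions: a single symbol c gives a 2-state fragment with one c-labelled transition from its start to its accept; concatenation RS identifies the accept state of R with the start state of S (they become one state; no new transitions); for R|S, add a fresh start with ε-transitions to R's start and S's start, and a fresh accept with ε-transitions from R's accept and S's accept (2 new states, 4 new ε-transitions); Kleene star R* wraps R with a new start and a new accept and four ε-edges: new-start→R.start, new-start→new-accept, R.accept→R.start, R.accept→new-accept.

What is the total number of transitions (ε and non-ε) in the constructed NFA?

12

Building bottom-up:
Each of the 4 symbol leaves contributes 1 transition (1 symbol, 0 ε).
  yy → 2 transitions (2 symbol, 0 ε)
  (yy)* → 6 transitions (2 symbol, 4 ε)
  (yy)*y → 7 transitions (3 symbol, 4 ε)
  y|(yy)*y → 12 transitions (4 symbol, 8 ε)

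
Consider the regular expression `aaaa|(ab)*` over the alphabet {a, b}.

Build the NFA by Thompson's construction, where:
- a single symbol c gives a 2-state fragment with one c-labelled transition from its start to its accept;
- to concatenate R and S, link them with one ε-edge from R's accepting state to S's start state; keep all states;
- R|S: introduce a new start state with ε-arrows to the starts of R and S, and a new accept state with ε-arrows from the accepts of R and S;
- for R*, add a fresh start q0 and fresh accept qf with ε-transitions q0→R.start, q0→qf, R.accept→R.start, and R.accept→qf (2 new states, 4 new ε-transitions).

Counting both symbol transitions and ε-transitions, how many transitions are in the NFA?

18

Recursing over subexpressions:
Each of the 6 symbol leaves contributes 1 transition (1 symbol, 0 ε).
  aaaa — 7 transitions (4 symbol, 3 ε)
  ab — 3 transitions (2 symbol, 1 ε)
  (ab)* — 7 transitions (2 symbol, 5 ε)
  aaaa|(ab)* — 18 transitions (6 symbol, 12 ε)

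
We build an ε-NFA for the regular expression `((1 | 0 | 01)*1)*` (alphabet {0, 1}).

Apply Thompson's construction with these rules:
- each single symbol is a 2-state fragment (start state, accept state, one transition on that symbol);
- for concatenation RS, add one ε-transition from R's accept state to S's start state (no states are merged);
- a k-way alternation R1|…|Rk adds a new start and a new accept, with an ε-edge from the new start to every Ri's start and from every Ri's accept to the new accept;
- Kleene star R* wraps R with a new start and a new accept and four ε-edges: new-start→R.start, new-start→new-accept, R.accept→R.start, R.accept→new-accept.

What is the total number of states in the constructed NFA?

Bottom-up over the parse tree:
Each of the 5 symbol leaves contributes a 2-state fragment.
  01 — 4 states
  1 | 0 | 01 — 10 states
  (1 | 0 | 01)* — 12 states
  (1 | 0 | 01)*1 — 14 states
  ((1 | 0 | 01)*1)* — 16 states

16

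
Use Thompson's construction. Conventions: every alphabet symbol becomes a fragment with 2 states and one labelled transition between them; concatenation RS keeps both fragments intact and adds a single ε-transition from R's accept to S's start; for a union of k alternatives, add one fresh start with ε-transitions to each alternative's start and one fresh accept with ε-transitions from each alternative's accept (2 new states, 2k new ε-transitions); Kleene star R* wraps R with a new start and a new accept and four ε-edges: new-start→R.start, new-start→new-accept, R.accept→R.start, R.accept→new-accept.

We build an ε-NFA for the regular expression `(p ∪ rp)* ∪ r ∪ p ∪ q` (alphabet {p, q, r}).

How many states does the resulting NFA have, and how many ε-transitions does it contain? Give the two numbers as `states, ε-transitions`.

Per subexpression:
Each of the 6 symbol leaves contributes 2 states and 0 ε-transitions.
  rp — 4 states, 1 ε-transition
  p ∪ rp — 8 states, 5 ε-transitions
  (p ∪ rp)* — 10 states, 9 ε-transitions
  (p ∪ rp)* ∪ r ∪ p ∪ q — 18 states, 17 ε-transitions

18, 17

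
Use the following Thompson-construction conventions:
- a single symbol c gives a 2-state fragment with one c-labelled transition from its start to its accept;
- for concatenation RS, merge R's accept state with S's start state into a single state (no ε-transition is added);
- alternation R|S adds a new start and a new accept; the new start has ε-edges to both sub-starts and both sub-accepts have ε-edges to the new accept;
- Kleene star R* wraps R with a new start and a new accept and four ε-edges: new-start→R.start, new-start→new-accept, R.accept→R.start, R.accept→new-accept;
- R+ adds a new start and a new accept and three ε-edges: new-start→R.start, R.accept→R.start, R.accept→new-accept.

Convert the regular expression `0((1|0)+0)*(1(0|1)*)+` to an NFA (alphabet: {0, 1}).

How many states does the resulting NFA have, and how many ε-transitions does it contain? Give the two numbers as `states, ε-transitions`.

22, 22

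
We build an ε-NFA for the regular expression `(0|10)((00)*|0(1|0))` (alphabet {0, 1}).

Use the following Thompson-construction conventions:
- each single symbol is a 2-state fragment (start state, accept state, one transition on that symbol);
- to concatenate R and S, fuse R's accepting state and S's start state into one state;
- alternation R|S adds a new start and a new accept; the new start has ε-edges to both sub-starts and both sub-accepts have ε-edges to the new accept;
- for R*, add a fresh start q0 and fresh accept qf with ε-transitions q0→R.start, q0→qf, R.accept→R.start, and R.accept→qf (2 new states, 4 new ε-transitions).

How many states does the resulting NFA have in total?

20

Bottom-up over the parse tree:
Each of the 8 symbol leaves contributes a 2-state fragment.
  10 = 3 states
  0|10 = 7 states
  00 = 3 states
  (00)* = 5 states
  1|0 = 6 states
  0(1|0) = 7 states
  (00)*|0(1|0) = 14 states
  (0|10)((00)*|0(1|0)) = 20 states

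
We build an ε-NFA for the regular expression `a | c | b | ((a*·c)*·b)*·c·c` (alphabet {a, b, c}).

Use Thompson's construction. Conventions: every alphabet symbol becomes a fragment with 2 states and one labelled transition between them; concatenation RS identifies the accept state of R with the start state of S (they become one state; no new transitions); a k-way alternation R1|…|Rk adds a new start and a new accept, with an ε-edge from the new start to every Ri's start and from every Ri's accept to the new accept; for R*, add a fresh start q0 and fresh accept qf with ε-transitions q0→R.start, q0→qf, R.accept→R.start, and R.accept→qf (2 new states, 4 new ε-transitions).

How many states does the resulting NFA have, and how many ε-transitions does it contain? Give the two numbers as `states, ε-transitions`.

20, 20

Bottom-up over the parse tree:
Each of the 8 symbol leaves contributes 2 states and 0 ε-transitions.
  a* = 4 states, 4 ε-transitions
  a*·c = 5 states, 4 ε-transitions
  (a*·c)* = 7 states, 8 ε-transitions
  (a*·c)*·b = 8 states, 8 ε-transitions
  ((a*·c)*·b)* = 10 states, 12 ε-transitions
  ((a*·c)*·b)*·c·c = 12 states, 12 ε-transitions
  a | c | b | ((a*·c)*·b)*·c·c = 20 states, 20 ε-transitions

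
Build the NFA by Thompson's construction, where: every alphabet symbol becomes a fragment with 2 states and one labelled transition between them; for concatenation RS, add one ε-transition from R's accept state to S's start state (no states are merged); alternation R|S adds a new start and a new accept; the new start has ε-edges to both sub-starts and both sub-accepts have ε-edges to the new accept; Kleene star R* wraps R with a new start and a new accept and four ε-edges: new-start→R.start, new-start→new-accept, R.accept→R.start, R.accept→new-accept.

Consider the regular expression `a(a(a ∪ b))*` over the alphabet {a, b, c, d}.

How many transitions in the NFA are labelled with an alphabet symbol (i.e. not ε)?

Building bottom-up:
Each of the 4 symbol leaves contributes exactly 1 symbol transition.
  a ∪ b → 2 symbol transitions
  a(a ∪ b) → 3 symbol transitions
  (a(a ∪ b))* → 3 symbol transitions
  a(a(a ∪ b))* → 4 symbol transitions

4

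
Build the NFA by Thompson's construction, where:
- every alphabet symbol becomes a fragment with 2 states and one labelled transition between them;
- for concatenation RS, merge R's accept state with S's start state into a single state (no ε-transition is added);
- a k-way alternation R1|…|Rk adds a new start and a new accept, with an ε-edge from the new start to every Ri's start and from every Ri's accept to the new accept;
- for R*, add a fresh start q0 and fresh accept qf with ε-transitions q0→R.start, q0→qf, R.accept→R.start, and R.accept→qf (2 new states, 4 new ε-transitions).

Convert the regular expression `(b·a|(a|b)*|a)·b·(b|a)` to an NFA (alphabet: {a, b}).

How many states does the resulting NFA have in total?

21

Per subexpression:
Each of the 8 symbol leaves contributes a 2-state fragment.
  b·a — 3 states
  a|b — 6 states
  (a|b)* — 8 states
  b·a|(a|b)*|a — 15 states
  b|a — 6 states
  (b·a|(a|b)*|a)·b·(b|a) — 21 states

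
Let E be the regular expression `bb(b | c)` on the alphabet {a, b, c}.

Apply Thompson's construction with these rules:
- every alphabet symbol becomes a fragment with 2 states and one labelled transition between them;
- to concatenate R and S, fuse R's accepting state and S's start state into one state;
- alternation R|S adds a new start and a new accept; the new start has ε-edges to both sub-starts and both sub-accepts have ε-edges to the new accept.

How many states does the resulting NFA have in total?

8

By structural recursion:
Each of the 4 symbol leaves contributes a 2-state fragment.
  b | c — 6 states
  bb(b | c) — 8 states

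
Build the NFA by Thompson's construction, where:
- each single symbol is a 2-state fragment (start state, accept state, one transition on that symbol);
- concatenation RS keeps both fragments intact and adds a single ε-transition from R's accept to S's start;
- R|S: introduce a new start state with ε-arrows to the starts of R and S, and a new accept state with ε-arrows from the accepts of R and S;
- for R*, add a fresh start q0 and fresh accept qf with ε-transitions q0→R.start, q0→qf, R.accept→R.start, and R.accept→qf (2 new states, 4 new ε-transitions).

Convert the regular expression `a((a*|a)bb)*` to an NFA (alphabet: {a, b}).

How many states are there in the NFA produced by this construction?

Recursing over subexpressions:
Each of the 5 symbol leaves contributes a 2-state fragment.
  a* — 4 states
  a*|a — 8 states
  (a*|a)bb — 12 states
  ((a*|a)bb)* — 14 states
  a((a*|a)bb)* — 16 states

16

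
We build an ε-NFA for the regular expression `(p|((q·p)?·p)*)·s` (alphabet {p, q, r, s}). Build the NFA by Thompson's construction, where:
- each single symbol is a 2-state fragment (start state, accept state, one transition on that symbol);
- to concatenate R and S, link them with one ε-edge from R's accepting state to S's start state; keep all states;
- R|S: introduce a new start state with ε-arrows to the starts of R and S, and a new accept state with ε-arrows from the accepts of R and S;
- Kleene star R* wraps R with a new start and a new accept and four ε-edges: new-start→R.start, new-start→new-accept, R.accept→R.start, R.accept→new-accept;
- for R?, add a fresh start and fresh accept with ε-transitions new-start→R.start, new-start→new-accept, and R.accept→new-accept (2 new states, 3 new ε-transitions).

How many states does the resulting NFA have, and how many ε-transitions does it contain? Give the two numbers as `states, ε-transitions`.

Recursing over subexpressions:
Each of the 5 symbol leaves contributes 2 states and 0 ε-transitions.
  q·p — 4 states, 1 ε-transition
  (q·p)? — 6 states, 4 ε-transitions
  (q·p)?·p — 8 states, 5 ε-transitions
  ((q·p)?·p)* — 10 states, 9 ε-transitions
  p|((q·p)?·p)* — 14 states, 13 ε-transitions
  (p|((q·p)?·p)*)·s — 16 states, 14 ε-transitions

16, 14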